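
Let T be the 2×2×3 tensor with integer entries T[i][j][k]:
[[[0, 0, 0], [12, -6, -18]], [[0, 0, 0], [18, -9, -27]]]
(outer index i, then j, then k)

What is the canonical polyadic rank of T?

Lower bound: T ≠ 0 (e.g. T[0,1,0] = 12), so rank(T) ≥ 1.
Upper bound: if T = a (x) b (x) c then every fibre of T is a multiple of the corresponding factor, so read the factors off the fibres through the nonzero entry T[0,1,0] = 12.
The mode-1 fibre T[:,1,0] = [12, 18] gives a = (2, 3) (primitive direction); the mode-2 fibre T[0,:,0] = [0, 12] gives b = (0, 1); then c[k] = T[0,1,k] / (a[0]·b[1]) = [12, -6, -18] / 2 = (6, -3, -9).
Expanding (2, 3) (x) (0, 1) (x) (6, -3, -9) reproduces all 12 entries of T, so T = (2, 3) (x) (0, 1) (x) (6, -3, -9) and rank(T) ≤ 1.
These bounds meet, so rank(T) = 1.

1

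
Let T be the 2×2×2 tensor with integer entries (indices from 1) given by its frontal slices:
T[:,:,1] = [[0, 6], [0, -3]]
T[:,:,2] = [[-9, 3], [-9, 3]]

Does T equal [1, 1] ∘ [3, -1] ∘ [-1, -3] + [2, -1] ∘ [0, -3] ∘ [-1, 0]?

No

Reconstruct entry (1,1,1) from the claimed factors: Σₗ aₗ[1]bₗ[1]cₗ[1] = (1)·(3)·(-1) + (2)·(0)·(-1) = -3, but T[1,1,1] = 0. The claim is false.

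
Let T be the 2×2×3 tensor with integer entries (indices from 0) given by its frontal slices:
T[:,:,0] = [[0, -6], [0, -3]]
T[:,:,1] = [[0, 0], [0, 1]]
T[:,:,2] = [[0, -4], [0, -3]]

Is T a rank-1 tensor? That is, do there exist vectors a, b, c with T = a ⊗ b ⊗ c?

No

The mode-3 unfolding of T (rows indexed by k, columns by (i,j) = (0,0), (0,1), (1,0), (1,1)) is [[0, -6, 0, -3], [0, 0, 0, 1], [0, -4, 0, -3]].
There the 2×2 minor on rows k ∈ {0, 1}, columns (i,j) ∈ {(0,1), (1,1)} is det [[-6, -3], [0, 1]] = -6 ≠ 0, so this unfolding has rank ≥ 2; CP rank is at least every unfolding rank, so rank(T) ≥ 2.
In particular rank(T) ≥ 2 > 1, so T is not rank-1.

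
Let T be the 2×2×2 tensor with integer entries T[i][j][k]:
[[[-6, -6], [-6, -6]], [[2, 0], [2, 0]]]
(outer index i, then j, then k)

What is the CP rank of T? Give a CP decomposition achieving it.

rank(T) = 2

Lower bound: the mode-1 unfolding of T (rows indexed by i, columns by (j,k) = (0,0), (0,1), (1,0), (1,1)) is [[-6, -6, -6, -6], [2, 0, 2, 0]].
There the 2×2 minor on rows i ∈ {0, 1}, columns (j,k) ∈ {(0,0), (0,1)} is det [[-6, -6], [2, 0]] = 12 ≠ 0, so this unfolding has rank ≥ 2; CP rank is at least every unfolding rank, so rank(T) ≥ 2. (Flattening ranks never certify an upper bound on CP rank; for that we must actually write T with 2 rank-1 terms.)
Upper bound — finding two terms. Every mode-2 slice of T is a multiple of one matrix: T[:,j,:] = b[j]·M with b = [1, 1] and M = [[-6, -6], [2, 0]] (rows indexed by i, columns by k). So it suffices to write M as a sum of two rank-1 matrices.
Splitting M by its rows (i = 0, 1), M = [1, 0][-6, -6]ᵀ + [0, 1][2, 0]ᵀ.
Hence T = [1, 0] ⊗ [1, 1] ⊗ [-6, -6] + [0, 1] ⊗ [1, 1] ⊗ [2, 0], so rank(T) ≤ 2.
These bounds meet, so rank(T) = 2.
Check entry T[1,0,0] = 2: (0)·(1)·(-6) + (1)·(1)·(2) = 2.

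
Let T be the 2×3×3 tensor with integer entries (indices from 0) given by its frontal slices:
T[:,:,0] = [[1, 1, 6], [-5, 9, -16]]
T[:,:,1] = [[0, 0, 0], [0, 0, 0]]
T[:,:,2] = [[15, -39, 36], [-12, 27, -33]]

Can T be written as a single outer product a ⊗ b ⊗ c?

No

The mode-3 unfolding of T (rows indexed by k, columns by (i,j) = (0,0), (0,1), (0,2), (1,0), (1,1), (1,2)) is [[1, 1, 6, -5, 9, -16], [0, 0, 0, 0, 0, 0], [15, -39, 36, -12, 27, -33]].
There the 2×2 minor on rows k ∈ {0, 2}, columns (i,j) ∈ {(0,0), (0,1)} is det [[1, 1], [15, -39]] = -54 ≠ 0, so this unfolding has rank ≥ 2; CP rank is at least every unfolding rank, so rank(T) ≥ 2.
In particular rank(T) ≥ 2 > 1, so T is not rank-1.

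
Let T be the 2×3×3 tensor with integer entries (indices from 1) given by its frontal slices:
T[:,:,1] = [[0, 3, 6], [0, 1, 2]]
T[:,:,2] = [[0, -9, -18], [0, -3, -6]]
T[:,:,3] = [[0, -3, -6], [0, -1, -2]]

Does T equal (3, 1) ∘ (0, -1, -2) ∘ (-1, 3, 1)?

Yes

Reconstruct entrywise from the claimed factors. For example, T[2,2,2] = -3 and Σₗ aₗ[2]bₗ[2]cₗ[2] = (1)·(-1)·(3) = -3; checking all 18 entries, every one matches. The claim holds.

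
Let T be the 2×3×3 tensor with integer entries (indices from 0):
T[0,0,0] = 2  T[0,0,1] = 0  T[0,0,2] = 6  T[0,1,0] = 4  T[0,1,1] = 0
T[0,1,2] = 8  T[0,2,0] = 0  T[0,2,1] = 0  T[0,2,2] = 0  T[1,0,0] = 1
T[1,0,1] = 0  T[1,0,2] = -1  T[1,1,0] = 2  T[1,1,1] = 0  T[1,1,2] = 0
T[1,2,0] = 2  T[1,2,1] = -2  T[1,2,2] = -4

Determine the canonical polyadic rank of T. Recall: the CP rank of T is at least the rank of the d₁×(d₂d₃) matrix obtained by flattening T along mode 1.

Lower bound: the mode-3 unfolding of T (rows indexed by k, columns by (i,j) = (0,0), (0,1), (0,2), (1,0), (1,1), (1,2)) is [[2, 4, 0, 1, 2, 2], [0, 0, 0, 0, 0, -2], [6, 8, 0, -1, 0, -4]].
There the 3×3 minor on rows k ∈ {0, 1, 2}, columns (i,j) ∈ {(0,0), (0,1), (1,2)} is det [[2, 4, 2], [0, 0, -2], [6, 8, -4]] = -16 ≠ 0, so this unfolding has rank ≥ 3; CP rank is at least every unfolding rank, so rank(T) ≥ 3. (This is only a lower bound: in general the CP rank may exceed every unfolding rank, so we still need to exhibit 3 rank-1 terms summing to T.)
Upper bound: T is a sum of 3 rank-1 terms, T = [0, 1] (x) [0, 0, 1] (x) [2, -2, -4] + [2, -1] (x) [1, 1, 0] (x) [0, 0, 2] + [2, 1] (x) [1, 2, 0] (x) [1, 0, 1] (one valid choice — decompositions are not unique — normalised so each a, b is primitive with positive first nonzero entry; check it by expanding all entries), so rank(T) ≤ 3.
These bounds meet, so rank(T) = 3.

3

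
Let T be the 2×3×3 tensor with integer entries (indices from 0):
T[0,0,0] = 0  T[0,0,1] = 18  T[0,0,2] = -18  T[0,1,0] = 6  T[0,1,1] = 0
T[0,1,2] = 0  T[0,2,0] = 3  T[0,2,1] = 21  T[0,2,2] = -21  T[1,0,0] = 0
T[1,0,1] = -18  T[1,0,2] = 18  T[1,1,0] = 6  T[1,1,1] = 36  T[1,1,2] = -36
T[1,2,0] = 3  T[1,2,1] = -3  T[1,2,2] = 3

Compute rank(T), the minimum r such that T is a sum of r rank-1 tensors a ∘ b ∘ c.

2

Lower bound: the mode-3 unfolding of T (rows indexed by k, columns by (i,j) = (0,0), (0,1), (0,2), (1,0), (1,1), (1,2)) is [[0, 6, 3, 0, 6, 3], [18, 0, 21, -18, 36, -3], [-18, 0, -21, 18, -36, 3]].
There the 2×2 minor on rows k ∈ {0, 1}, columns (i,j) ∈ {(0,0), (0,1)} is det [[0, 6], [18, 0]] = -108 ≠ 0, so this unfolding has rank ≥ 2; CP rank is at least every unfolding rank, so rank(T) ≥ 2. (This is only a lower bound: in general the CP rank may exceed every unfolding rank, so we still need to exhibit 2 rank-1 terms summing to T.)
Upper bound — finding two terms. Write S_k = T[:,:,k] for the frontal slices: S₀ = [[0, 6, 3], [0, 6, 3]], S₁ = [[18, 0, 21], [-18, 36, -3]], S₂ = [[-18, 0, -21], [18, -36, 3]].
If T = a₁ ∘ b₁ ∘ c₁ + a₂ ∘ b₂ ∘ c₂ then each S_k = c₁[k]·a₁b₁ᵀ + c₂[k]·a₂b₂ᵀ. S₀ and S₁ are linearly independent, so a₁b₁ᵀ and a₂b₂ᵀ must span the same plane of matrices: they are the rank-1 matrices of the form x·S₀ + y·S₁.
The 2×2 minor of x·S₀ + y·S₁ on rows {0,1}, columns {0,1} is 216·xy + 648·y² = 216·(x + 3·y)(y), vanishing at (x:y) = (3:-1) and (1:0).
M₁ = 3·S₀ − S₁ = [[-18, 18, -12], [18, -18, 12]] = (-6)·[1, -1][3, -3, 2]ᵀ and M₂ = S₀ = [[0, 6, 3], [0, 6, 3]] = 3·[1, 1][0, 2, 1]ᵀ, so take a₁ = [1, -1], b₁ = [3, -3, 2], a₂ = [1, 1], b₂ = [0, 2, 1].
Each slice is an integer combination of E₁ = a₁b₁ᵀ and E₂ = a₂b₂ᵀ: S₀ = 3·E₂, S₁ = 6·E₁ + 9·E₂, S₂ = −6·E₁ − 9·E₂; reading off coefficients, c₁ = [0, 6, -6] and c₂ = [3, 9, -9].
Hence T = [1, -1] ∘ [3, -3, 2] ∘ [0, 6, -6] + [1, 1] ∘ [0, 2, 1] ∘ [3, 9, -9], so rank(T) ≤ 2.
These bounds meet, so rank(T) = 2.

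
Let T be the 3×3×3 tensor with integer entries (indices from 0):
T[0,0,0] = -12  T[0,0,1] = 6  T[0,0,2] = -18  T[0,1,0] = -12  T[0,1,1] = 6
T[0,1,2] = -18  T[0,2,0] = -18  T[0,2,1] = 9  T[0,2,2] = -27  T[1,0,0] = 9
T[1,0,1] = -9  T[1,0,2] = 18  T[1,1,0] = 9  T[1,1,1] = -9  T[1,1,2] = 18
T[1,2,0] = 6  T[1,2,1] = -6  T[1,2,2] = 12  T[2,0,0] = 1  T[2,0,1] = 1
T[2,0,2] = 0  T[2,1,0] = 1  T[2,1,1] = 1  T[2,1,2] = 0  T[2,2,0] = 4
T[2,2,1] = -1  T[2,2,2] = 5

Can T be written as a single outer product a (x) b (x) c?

No

The mode-1 unfolding of T (rows indexed by i, columns by (j,k) = (0,0), (0,1), (0,2), (1,0), (1,1), (1,2), (2,0), (2,1), (2,2)) is [[-12, 6, -18, -12, 6, -18, -18, 9, -27], [9, -9, 18, 9, -9, 18, 6, -6, 12], [1, 1, 0, 1, 1, 0, 4, -1, 5]].
There the 2×2 minor on rows i ∈ {0, 1}, columns (j,k) ∈ {(0,0), (0,1)} is det [[-12, 6], [9, -9]] = 54 ≠ 0, so this unfolding has rank ≥ 2; CP rank is at least every unfolding rank, so rank(T) ≥ 2.
In particular rank(T) ≥ 2 > 1, so T is not rank-1.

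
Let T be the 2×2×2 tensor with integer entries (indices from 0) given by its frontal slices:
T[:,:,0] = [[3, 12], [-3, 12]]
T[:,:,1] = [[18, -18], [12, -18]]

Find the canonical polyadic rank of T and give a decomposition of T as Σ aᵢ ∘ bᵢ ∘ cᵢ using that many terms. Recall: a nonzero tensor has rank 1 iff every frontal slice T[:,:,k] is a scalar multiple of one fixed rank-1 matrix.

Lower bound: in the mode-1 unfolding of T (rows indexed by i, columns by (j,k)) the 2×2 minor on rows i ∈ {0, 1}, columns (j,k) ∈ {(0,0), (0,1)} is det [[3, 18], [-3, 12]] = 90 ≠ 0, so that unfolding has rank ≥ 2 and hence rank(T) ≥ 2 (CP rank is at least every unfolding rank, though it can be larger).
Upper bound: with S_k = T[:,:,k], the two rank-1 terms a₁b₁ᵀ, a₂b₂ᵀ are the rank-1 members of the pencil x·S₀ + y·S₁.
det(x·S₀ + y·S₁) is 72·x² − 36·xy − 108·y² = 36·(2·x − 3·y)(x + y), vanishing at (x:y) = (3:2) and (1:-1).
M₁ = 3·S₀ + 2·S₁ = [[45, 0], [15, 0]] = 15·(3, 1)(1, 0)ᵀ and M₂ = S₀ − S₁ = [[-15, 30], [-15, 30]] = (-15)·(1, 1)(1, -2)ᵀ, so take a₁ = (3, 1), b₁ = (1, 0), a₂ = (1, 1), b₂ = (1, -2).
Each slice is an integer combination of E₁ = a₁b₁ᵀ and E₂ = a₂b₂ᵀ: S₀ = 3·E₁ − 6·E₂, S₁ = 3·E₁ + 9·E₂; reading off coefficients, c₁ = (3, 3) and c₂ = (-6, 9).
Hence T = (3, 1) ∘ (1, 0) ∘ (3, 3) + (1, 1) ∘ (1, -2) ∘ (-6, 9), so rank(T) ≤ 2.
These bounds meet, so rank(T) = 2.

rank(T) = 2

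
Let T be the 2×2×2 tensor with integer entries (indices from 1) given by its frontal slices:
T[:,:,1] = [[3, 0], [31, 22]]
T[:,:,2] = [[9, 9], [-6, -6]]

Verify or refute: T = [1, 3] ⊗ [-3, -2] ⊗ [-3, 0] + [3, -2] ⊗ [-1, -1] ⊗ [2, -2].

No

Reconstruct entry (1,1,2) from the claimed factors: Σₗ aₗ[1]bₗ[1]cₗ[2] = (1)·(-3)·(0) + (3)·(-1)·(-2) = 6, but T[1,1,2] = 9. The claim is false.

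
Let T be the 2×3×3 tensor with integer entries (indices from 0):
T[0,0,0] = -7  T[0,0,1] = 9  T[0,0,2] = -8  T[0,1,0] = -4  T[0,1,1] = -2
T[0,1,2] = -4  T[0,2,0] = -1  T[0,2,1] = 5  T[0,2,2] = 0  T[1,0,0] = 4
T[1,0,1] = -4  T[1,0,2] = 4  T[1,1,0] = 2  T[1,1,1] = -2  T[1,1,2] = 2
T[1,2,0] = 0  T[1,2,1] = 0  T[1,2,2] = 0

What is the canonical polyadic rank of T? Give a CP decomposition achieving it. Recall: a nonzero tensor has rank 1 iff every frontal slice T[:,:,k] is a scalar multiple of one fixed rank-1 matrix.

rank(T) = 3

Lower bound: the mode-3 unfolding of T (rows indexed by k, columns by (i,j) = (0,0), (0,1), (0,2), (1,0), (1,1), (1,2)) is [[-7, -4, -1, 4, 2, 0], [9, -2, 5, -4, -2, 0], [-8, -4, 0, 4, 2, 0]].
There the 3×3 minor on rows k ∈ {0, 1, 2}, columns (i,j) ∈ {(0,0), (0,1), (0,2)} is det [[-7, -4, -1], [9, -2, 5], [-8, -4, 0]] = 72 ≠ 0, so this unfolding has rank ≥ 3; CP rank is at least every unfolding rank, so rank(T) ≥ 3. (Flattening ranks never certify an upper bound on CP rank; for that we must actually write T with 3 rank-1 terms.)
Upper bound: T is a sum of 3 rank-1 terms, T = [1, 0] ⊗ [0, 1, -1] ⊗ [2, -4, 0] + [1, 0] ⊗ [1, -2, 1] ⊗ [1, 1, 0] + [2, -1] ⊗ [2, 1, 0] ⊗ [-2, 2, -2] (one valid choice — decompositions are not unique — normalised so each a, b is primitive with positive first nonzero entry; check it by expanding all entries), so rank(T) ≤ 3.
These bounds meet, so rank(T) = 3.
Check entry T[1,2,1] = 0: (0)·(-1)·(-4) + (0)·(1)·(1) + (-1)·(0)·(2) = 0.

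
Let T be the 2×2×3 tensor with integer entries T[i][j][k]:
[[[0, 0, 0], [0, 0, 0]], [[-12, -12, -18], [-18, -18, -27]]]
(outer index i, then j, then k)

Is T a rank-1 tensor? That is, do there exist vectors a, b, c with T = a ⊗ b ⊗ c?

Yes

If T = a ⊗ b ⊗ c then every fibre of T is a multiple of the corresponding factor, so read the factors off the fibres through the nonzero entry T[1,0,0] = -12.
The mode-1 fibre T[:,0,0] = [0, -12] gives a = [0, 1] (primitive direction); the mode-2 fibre T[1,:,0] = [-12, -18] gives b = [2, 3]; then c[k] = T[1,0,k] / (a[1]·b[0]) = [-12, -12, -18] / 2 = [-6, -6, -9].
Expanding [0, 1] ⊗ [2, 3] ⊗ [-6, -6, -9] reproduces all 12 entries of T, so T = [0, 1] ⊗ [2, 3] ⊗ [-6, -6, -9] and rank(T) ≤ 1.
Equivalently every frontal slice T[:,:,k] is c[k] times the rank-1 matrix [0, 1] ⊗ [2, 3]. So T has rank 1 (it is nonzero).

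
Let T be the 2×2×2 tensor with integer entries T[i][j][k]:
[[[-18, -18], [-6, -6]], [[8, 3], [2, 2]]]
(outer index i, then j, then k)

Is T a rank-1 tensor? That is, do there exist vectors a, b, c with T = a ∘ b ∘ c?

The mode-3 unfolding of T (rows indexed by k, columns by (i,j) = (0,0), (0,1), (1,0), (1,1)) is [[-18, -6, 8, 2], [-18, -6, 3, 2]].
There the 2×2 minor on rows k ∈ {0, 1}, columns (i,j) ∈ {(0,0), (1,0)} is det [[-18, 8], [-18, 3]] = 90 ≠ 0, so this unfolding has rank ≥ 2; CP rank is at least every unfolding rank, so rank(T) ≥ 2.
In particular rank(T) ≥ 2 > 1, so T is not rank-1.

No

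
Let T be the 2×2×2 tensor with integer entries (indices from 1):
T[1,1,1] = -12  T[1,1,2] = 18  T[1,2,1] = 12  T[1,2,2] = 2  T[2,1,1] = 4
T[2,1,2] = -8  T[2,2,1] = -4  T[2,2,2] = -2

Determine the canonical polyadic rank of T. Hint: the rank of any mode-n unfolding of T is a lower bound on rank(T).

Lower bound: the mode-1 unfolding of T (rows indexed by i, columns by (j,k) = (1,1), (1,2), (2,1), (2,2)) is [[-12, 18, 12, 2], [4, -8, -4, -2]].
There the 2×2 minor on rows i ∈ {1, 2}, columns (j,k) ∈ {(1,1), (1,2)} is det [[-12, 18], [4, -8]] = 24 ≠ 0, so this unfolding has rank ≥ 2; CP rank is at least every unfolding rank, so rank(T) ≥ 2. (This is only a lower bound: in general the CP rank may exceed every unfolding rank, so we still need to exhibit 2 rank-1 terms summing to T.)
Upper bound — finding two terms. Write S_k = T[:,:,k] for the frontal slices: S₁ = [[-12, 12], [4, -4]], S₂ = [[18, 2], [-8, -2]].
If T = a₁ ⊗ b₁ ⊗ c₁ + a₂ ⊗ b₂ ⊗ c₂ then each S_k = c₁[k]·a₁b₁ᵀ + c₂[k]·a₂b₂ᵀ. S₁ and S₂ are linearly independent, so a₁b₁ᵀ and a₂b₂ᵀ must span the same plane of matrices: they are the rank-1 matrices of the form x·S₁ + y·S₂.
det(x·S₁ + y·S₂) is 40·xy − 20·y² = 20·(2·x − y)(y), vanishing at (x:y) = (1:2) and (1:0).
M₁ = S₁ + 2·S₂ = [[24, 16], [-12, -8]] = 4·[2, -1][3, 2]ᵀ and M₂ = S₁ = [[-12, 12], [4, -4]] = (-4)·[3, -1][1, -1]ᵀ, so take a₁ = [2, -1], b₁ = [3, 2], a₂ = [3, -1], b₂ = [1, -1].
Each slice is an integer combination of E₁ = a₁b₁ᵀ and E₂ = a₂b₂ᵀ: S₁ = −4·E₂, S₂ = 2·E₁ + 2·E₂; reading off coefficients, c₁ = [0, 2] and c₂ = [-4, 2].
Hence T = [2, -1] ⊗ [3, 2] ⊗ [0, 2] + [3, -1] ⊗ [1, -1] ⊗ [-4, 2], so rank(T) ≤ 2.
These bounds meet, so rank(T) = 2.

2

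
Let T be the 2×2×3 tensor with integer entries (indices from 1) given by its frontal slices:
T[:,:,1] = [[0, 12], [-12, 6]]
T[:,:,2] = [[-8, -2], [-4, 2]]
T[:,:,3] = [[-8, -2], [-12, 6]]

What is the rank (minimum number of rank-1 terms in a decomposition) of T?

3

Lower bound: in the mode-3 unfolding of T (rows indexed by k, columns by (i,j)) the 3×3 minor on rows k ∈ {1, 2, 3}, columns (i,j) ∈ {(1,1), (1,2), (2,1)} is det [[0, 12, -12], [-8, -2, -4], [-8, -2, -12]] = -768 ≠ 0, so that unfolding has rank ≥ 3 and hence rank(T) ≥ 3 (CP rank is at least every unfolding rank, though it can be larger).
Upper bound: T is a sum of 3 rank-1 terms, T = [0, 1] ⊗ [2, -1] ⊗ [-2, 0, -4] + [1, 0] ⊗ [1, 1] ⊗ [8, -4, -4] + [1, 1] ⊗ [2, -1] ⊗ [-4, -2, -2] (one valid choice — decompositions are not unique — normalised so each a, b is primitive with positive first nonzero entry; check it by expanding all entries), so rank(T) ≤ 3.
These bounds meet, so rank(T) = 3.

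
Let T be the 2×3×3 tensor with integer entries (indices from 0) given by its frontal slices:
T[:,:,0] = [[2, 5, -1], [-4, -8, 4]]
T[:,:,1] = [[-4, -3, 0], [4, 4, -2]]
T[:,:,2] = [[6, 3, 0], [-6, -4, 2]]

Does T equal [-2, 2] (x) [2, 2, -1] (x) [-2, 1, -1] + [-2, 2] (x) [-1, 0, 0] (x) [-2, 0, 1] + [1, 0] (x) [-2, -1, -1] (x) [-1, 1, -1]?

Reconstruct entry (0,0,0) from the claimed factors: Σₗ aₗ[0]bₗ[0]cₗ[0] = (-2)·(2)·(-2) + (-2)·(-1)·(-2) + (1)·(-2)·(-1) = 6, but T[0,0,0] = 2. The claim is false.

No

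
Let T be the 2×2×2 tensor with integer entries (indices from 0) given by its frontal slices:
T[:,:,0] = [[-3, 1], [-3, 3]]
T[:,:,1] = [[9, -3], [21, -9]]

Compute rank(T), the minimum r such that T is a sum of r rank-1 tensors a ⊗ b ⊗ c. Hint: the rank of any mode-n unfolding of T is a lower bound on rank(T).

2

Lower bound: the mode-3 unfolding of T (rows indexed by k, columns by (i,j) = (0,0), (0,1), (1,0), (1,1)) is [[-3, 1, -3, 3], [9, -3, 21, -9]].
There the 2×2 minor on rows k ∈ {0, 1}, columns (i,j) ∈ {(0,0), (1,0)} is det [[-3, -3], [9, 21]] = -36 ≠ 0, so this unfolding has rank ≥ 2; CP rank is at least every unfolding rank, so rank(T) ≥ 2. (This is only a lower bound: in general the CP rank may exceed every unfolding rank, so we still need to exhibit 2 rank-1 terms summing to T.)
Upper bound — finding two terms. Write S_k = T[:,:,k] for the frontal slices: S₀ = [[-3, 1], [-3, 3]], S₁ = [[9, -3], [21, -9]].
If T = a₁ ⊗ b₁ ⊗ c₁ + a₂ ⊗ b₂ ⊗ c₂ then each S_k = c₁[k]·a₁b₁ᵀ + c₂[k]·a₂b₂ᵀ. S₀ and S₁ are linearly independent, so a₁b₁ᵀ and a₂b₂ᵀ must span the same plane of matrices: they are the rank-1 matrices of the form x·S₀ + y·S₁.
det(x·S₀ + y·S₁) is −6·x² + 24·xy − 18·y² = (-6)·(x − 3·y)(x − y), vanishing at (x:y) = (3:1) and (1:1).
M₁ = 3·S₀ + S₁ = [[0, 0], [12, 0]] = 12·[0, 1][1, 0]ᵀ and M₂ = S₀ + S₁ = [[6, -2], [18, -6]] = 2·[1, 3][3, -1]ᵀ, so take a₁ = [0, 1], b₁ = [1, 0], a₂ = [1, 3], b₂ = [3, -1].
Each slice is an integer combination of E₁ = a₁b₁ᵀ and E₂ = a₂b₂ᵀ: S₀ = 6·E₁ − E₂, S₁ = −6·E₁ + 3·E₂; reading off coefficients, c₁ = [6, -6] and c₂ = [-1, 3].
Hence T = [0, 1] ⊗ [1, 0] ⊗ [6, -6] + [1, 3] ⊗ [3, -1] ⊗ [-1, 3], so rank(T) ≤ 2.
These bounds meet, so rank(T) = 2.
Check entry T[1,1,0] = 3: (1)·(0)·(6) + (3)·(-1)·(-1) = 3.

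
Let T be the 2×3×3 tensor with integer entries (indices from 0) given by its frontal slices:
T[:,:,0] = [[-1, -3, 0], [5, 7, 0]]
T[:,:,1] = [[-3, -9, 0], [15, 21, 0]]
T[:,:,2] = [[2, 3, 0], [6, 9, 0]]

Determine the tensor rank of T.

2

Lower bound: the mode-3 unfolding of T (rows indexed by k, columns by (i,j) = (0,0), (0,1), (0,2), (1,0), (1,1), (1,2)) is [[-1, -3, 0, 5, 7, 0], [-3, -9, 0, 15, 21, 0], [2, 3, 0, 6, 9, 0]].
There the 2×2 minor on rows k ∈ {0, 2}, columns (i,j) ∈ {(0,0), (0,1)} is det [[-1, -3], [2, 3]] = 3 ≠ 0, so this unfolding has rank ≥ 2; CP rank is at least every unfolding rank, so rank(T) ≥ 2. (Flattening ranks never certify an upper bound on CP rank; for that we must actually write T with 2 rank-1 terms.)
Upper bound — finding two terms. Write S_k = T[:,:,k] for the frontal slices: S₀ = [[-1, -3, 0], [5, 7, 0]], S₁ = [[-3, -9, 0], [15, 21, 0]], S₂ = [[2, 3, 0], [6, 9, 0]].
If T = a₁ ∘ b₁ ∘ c₁ + a₂ ∘ b₂ ∘ c₂ then each S_k = c₁[k]·a₁b₁ᵀ + c₂[k]·a₂b₂ᵀ. S₀ and S₂ are linearly independent, so a₁b₁ᵀ and a₂b₂ᵀ must span the same plane of matrices: they are the rank-1 matrices of the form x·S₀ + y·S₂.
The 2×2 minor of x·S₀ + y·S₂ on rows {0,1}, columns {0,1} is 8·x² + 8·xy = 8·(x + y)(x), vanishing at (x:y) = (1:-1) and (0:1).
M₁ = S₀ − S₂ = [[-3, -6, 0], [-1, -2, 0]] = −[3, 1][1, 2, 0]ᵀ and M₂ = S₂ = [[2, 3, 0], [6, 9, 0]] = [1, 3][2, 3, 0]ᵀ, so take a₁ = [3, 1], b₁ = [1, 2, 0], a₂ = [1, 3], b₂ = [2, 3, 0].
Each slice is an integer combination of E₁ = a₁b₁ᵀ and E₂ = a₂b₂ᵀ: S₀ = −E₁ + E₂, S₁ = −3·E₁ + 3·E₂, S₂ = E₂; reading off coefficients, c₁ = [-1, -3, 0] and c₂ = [1, 3, 1].
Hence T = [3, 1] ∘ [1, 2, 0] ∘ [-1, -3, 0] + [1, 3] ∘ [2, 3, 0] ∘ [1, 3, 1], so rank(T) ≤ 2.
These bounds meet, so rank(T) = 2.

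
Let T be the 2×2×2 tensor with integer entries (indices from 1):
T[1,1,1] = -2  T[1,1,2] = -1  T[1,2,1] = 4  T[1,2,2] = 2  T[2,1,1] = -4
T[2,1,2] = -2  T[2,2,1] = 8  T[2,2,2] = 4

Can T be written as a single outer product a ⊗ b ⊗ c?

If T = a ⊗ b ⊗ c then every fibre of T is a multiple of the corresponding factor, so read the factors off the fibres through the nonzero entry T[1,1,1] = -2.
The mode-1 fibre T[:,1,1] = [-2, -4] gives a = [1, 2] (primitive direction); the mode-2 fibre T[1,:,1] = [-2, 4] gives b = [1, -2]; then c[k] = T[1,1,k] / (a[1]·b[1]) = [-2, -1] / 1 = [-2, -1].
Expanding [1, 2] ⊗ [1, -2] ⊗ [-2, -1] reproduces all 8 entries of T, so T = [1, 2] ⊗ [1, -2] ⊗ [-2, -1] and rank(T) ≤ 1.
Equivalently every frontal slice T[:,:,k] is c[k] times the rank-1 matrix [1, 2] ⊗ [1, -2]. So T has rank 1 (it is nonzero).

Yes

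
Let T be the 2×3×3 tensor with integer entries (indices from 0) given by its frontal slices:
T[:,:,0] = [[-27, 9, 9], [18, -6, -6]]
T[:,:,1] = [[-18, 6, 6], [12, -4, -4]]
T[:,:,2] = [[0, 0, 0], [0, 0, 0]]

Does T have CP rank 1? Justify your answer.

Yes

If T = a ⊗ b ⊗ c then every fibre of T is a multiple of the corresponding factor, so read the factors off the fibres through the nonzero entry T[0,0,0] = -27.
The mode-1 fibre T[:,0,0] = [-27, 18] gives a = [3, -2] (primitive direction); the mode-2 fibre T[0,:,0] = [-27, 9, 9] gives b = [3, -1, -1]; then c[k] = T[0,0,k] / (a[0]·b[0]) = [-27, -18, 0] / 9 = [-3, -2, 0].
Expanding [3, -2] ⊗ [3, -1, -1] ⊗ [-3, -2, 0] reproduces all 18 entries of T, so T = [3, -2] ⊗ [3, -1, -1] ⊗ [-3, -2, 0] and rank(T) ≤ 1.
Equivalently every frontal slice T[:,:,k] is c[k] times the rank-1 matrix [3, -2] ⊗ [3, -1, -1]. So T has rank 1 (it is nonzero).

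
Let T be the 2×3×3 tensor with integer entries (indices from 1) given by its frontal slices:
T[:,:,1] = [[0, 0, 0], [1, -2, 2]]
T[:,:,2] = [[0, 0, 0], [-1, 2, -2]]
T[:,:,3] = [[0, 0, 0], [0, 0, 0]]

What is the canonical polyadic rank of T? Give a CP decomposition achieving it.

rank(T) = 1

Lower bound: T ≠ 0 (e.g. T[2,1,1] = 1), so rank(T) ≥ 1.
Upper bound: if T = a ∘ b ∘ c then every fibre of T is a multiple of the corresponding factor, so read the factors off the fibres through the nonzero entry T[2,1,1] = 1.
The mode-1 fibre T[:,1,1] = [0, 1] gives a = [0, 1] (primitive direction); the mode-2 fibre T[2,:,1] = [1, -2, 2] gives b = [1, -2, 2]; then c[k] = T[2,1,k] / (a[2]·b[1]) = [1, -1, 0] / 1 = [1, -1, 0].
Expanding [0, 1] ∘ [1, -2, 2] ∘ [1, -1, 0] reproduces all 18 entries of T, so T = [0, 1] ∘ [1, -2, 2] ∘ [1, -1, 0] and rank(T) ≤ 1.
These bounds meet, so rank(T) = 1.
Check entry T[1,1,1] = 0: (0)·(1)·(1) = 0.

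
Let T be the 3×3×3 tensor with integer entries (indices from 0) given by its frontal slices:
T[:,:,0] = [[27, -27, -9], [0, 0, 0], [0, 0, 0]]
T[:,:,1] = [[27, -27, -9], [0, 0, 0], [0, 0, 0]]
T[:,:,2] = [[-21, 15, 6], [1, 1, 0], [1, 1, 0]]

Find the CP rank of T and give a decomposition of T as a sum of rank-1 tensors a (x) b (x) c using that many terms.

Lower bound: the mode-2 unfolding of T (rows indexed by j, columns by (i,k) = (0,0), (0,1), (0,2), (1,0), (1,1), (1,2), (2,0), (2,1), (2,2)) is [[27, 27, -21, 0, 0, 1, 0, 0, 1], [-27, -27, 15, 0, 0, 1, 0, 0, 1], [-9, -9, 6, 0, 0, 0, 0, 0, 0]].
There the 2×2 minor on rows j ∈ {0, 1}, columns (i,k) ∈ {(0,0), (0,2)} is det [[27, -21], [-27, 15]] = -162 ≠ 0, so this unfolding has rank ≥ 2; CP rank is at least every unfolding rank, so rank(T) ≥ 2. (This is only a lower bound: in general the CP rank may exceed every unfolding rank, so we still need to exhibit 2 rank-1 terms summing to T.)
Upper bound — finding two terms. Write S_k = T[:,:,k] for the frontal slices: S₀ = [[27, -27, -9], [0, 0, 0], [0, 0, 0]], S₁ = [[27, -27, -9], [0, 0, 0], [0, 0, 0]], S₂ = [[-21, 15, 6], [1, 1, 0], [1, 1, 0]].
If T = a₁ (x) b₁ (x) c₁ + a₂ (x) b₂ (x) c₂ then each S_k = c₁[k]·a₁b₁ᵀ + c₂[k]·a₂b₂ᵀ. S₀ and S₂ are linearly independent, so a₁b₁ᵀ and a₂b₂ᵀ must span the same plane of matrices: they are the rank-1 matrices of the form x·S₀ + y·S₂.
The 2×2 minor of x·S₀ + y·S₂ on rows {0,1}, columns {0,1} is 54·xy − 36·y² = 18·(3·x − 2·y)(y), vanishing at (x:y) = (2:3) and (1:0).
M₁ = 2·S₀ + 3·S₂ = [[-9, -9, 0], [3, 3, 0], [3, 3, 0]] = (-3)·[3, -1, -1][1, 1, 0]ᵀ and M₂ = S₀ = [[27, -27, -9], [0, 0, 0], [0, 0, 0]] = 9·[1, 0, 0][3, -3, -1]ᵀ, so take a₁ = [3, -1, -1], b₁ = [1, 1, 0], a₂ = [1, 0, 0], b₂ = [3, -3, -1].
Each slice is an integer combination of E₁ = a₁b₁ᵀ and E₂ = a₂b₂ᵀ: S₀ = 9·E₂, S₁ = 9·E₂, S₂ = −E₁ − 6·E₂; reading off coefficients, c₁ = [0, 0, -1] and c₂ = [9, 9, -6].
Hence T = [3, -1, -1] (x) [1, 1, 0] (x) [0, 0, -1] + [1, 0, 0] (x) [3, -3, -1] (x) [9, 9, -6], so rank(T) ≤ 2.
These bounds meet, so rank(T) = 2.
Check entry T[0,1,2] = 15: (3)·(1)·(-1) + (1)·(-3)·(-6) = 15.

rank(T) = 2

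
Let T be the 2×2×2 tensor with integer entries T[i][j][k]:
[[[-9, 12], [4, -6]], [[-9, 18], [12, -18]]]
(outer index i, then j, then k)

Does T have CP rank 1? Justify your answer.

No

The mode-2 unfolding of T (rows indexed by j, columns by (i,k) = (0,0), (0,1), (1,0), (1,1)) is [[-9, 12, -9, 18], [4, -6, 12, -18]].
There the 2×2 minor on rows j ∈ {0, 1}, columns (i,k) ∈ {(0,0), (0,1)} is det [[-9, 12], [4, -6]] = 6 ≠ 0, so this unfolding has rank ≥ 2; CP rank is at least every unfolding rank, so rank(T) ≥ 2.
In particular rank(T) ≥ 2 > 1, so T is not rank-1.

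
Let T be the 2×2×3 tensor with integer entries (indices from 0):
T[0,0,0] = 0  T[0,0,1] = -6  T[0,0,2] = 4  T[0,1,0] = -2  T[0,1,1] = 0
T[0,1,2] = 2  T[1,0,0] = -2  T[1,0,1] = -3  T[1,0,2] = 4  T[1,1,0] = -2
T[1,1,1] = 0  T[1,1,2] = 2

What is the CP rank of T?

Lower bound: the mode-1 unfolding of T (rows indexed by i, columns by (j,k) = (0,0), (0,1), (0,2), (1,0), (1,1), (1,2)) is [[0, -6, 4, -2, 0, 2], [-2, -3, 4, -2, 0, 2]].
There the 2×2 minor on rows i ∈ {0, 1}, columns (j,k) ∈ {(0,0), (0,1)} is det [[0, -6], [-2, -3]] = -12 ≠ 0, so this unfolding has rank ≥ 2; CP rank is at least every unfolding rank, so rank(T) ≥ 2. (Flattening ranks never certify an upper bound on CP rank; for that we must actually write T with 2 rank-1 terms.)
Upper bound — finding two terms. Write S_k = T[:,:,k] for the frontal slices: S₀ = [[0, -2], [-2, -2]], S₁ = [[-6, 0], [-3, 0]], S₂ = [[4, 2], [4, 2]].
If T = a₁ ⊗ b₁ ⊗ c₁ + a₂ ⊗ b₂ ⊗ c₂ then each S_k = c₁[k]·a₁b₁ᵀ + c₂[k]·a₂b₂ᵀ. S₀ and S₁ are linearly independent, so a₁b₁ᵀ and a₂b₂ᵀ must span the same plane of matrices: they are the rank-1 matrices of the form x·S₀ + y·S₁.
det(x·S₀ + y·S₁) is −4·x² + 6·xy = (-2)·(2·x − 3·y)(x), vanishing at (x:y) = (3:2) and (0:1).
M₁ = 3·S₀ + 2·S₁ = [[-12, -6], [-12, -6]] = (-6)·[1, 1][2, 1]ᵀ and M₂ = S₁ = [[-6, 0], [-3, 0]] = (-3)·[2, 1][1, 0]ᵀ, so take a₁ = [1, 1], b₁ = [2, 1], a₂ = [2, 1], b₂ = [1, 0].
Each slice is an integer combination of E₁ = a₁b₁ᵀ and E₂ = a₂b₂ᵀ: S₀ = −2·E₁ + 2·E₂, S₁ = −3·E₂, S₂ = 2·E₁; reading off coefficients, c₁ = [-2, 0, 2] and c₂ = [2, -3, 0].
Hence T = [1, 1] ⊗ [2, 1] ⊗ [-2, 0, 2] + [2, 1] ⊗ [1, 0] ⊗ [2, -3, 0], so rank(T) ≤ 2.
These bounds meet, so rank(T) = 2.

2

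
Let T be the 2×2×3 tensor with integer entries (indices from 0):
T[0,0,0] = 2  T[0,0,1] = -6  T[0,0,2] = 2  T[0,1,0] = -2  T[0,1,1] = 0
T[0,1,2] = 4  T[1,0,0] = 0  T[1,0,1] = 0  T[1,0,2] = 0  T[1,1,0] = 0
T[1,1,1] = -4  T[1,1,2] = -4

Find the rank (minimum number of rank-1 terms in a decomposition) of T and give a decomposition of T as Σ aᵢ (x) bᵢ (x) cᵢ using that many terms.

Lower bound: the mode-3 unfolding of T (rows indexed by k, columns by (i,j) = (0,0), (0,1), (1,0), (1,1)) is [[2, -2, 0, 0], [-6, 0, 0, -4], [2, 4, 0, -4]].
There the 3×3 minor on rows k ∈ {0, 1, 2}, columns (i,j) ∈ {(0,0), (0,1), (1,1)} is det [[2, -2, 0], [-6, 0, -4], [2, 4, -4]] = 96 ≠ 0, so this unfolding has rank ≥ 3; CP rank is at least every unfolding rank, so rank(T) ≥ 3. (Unfolding ranks only ever bound the CP rank from below — rank(T) can be strictly larger than all of them — so the matching upper bound has to come from an explicit 3-term decomposition.)
Upper bound: T is a sum of 3 rank-1 terms, T = (0, 1) (x) (0, 1) (x) (0, -4, -4) + (1, 0) (x) (1, 2) (x) (-2, 2, 2) + (1, 0) (x) (2, 1) (x) (2, -4, 0) (written with every a and b primitive with positive leading entry and the scale carried by c; CP decompositions are not unique, and this one is verified by expanding entrywise), so rank(T) ≤ 3.
These bounds meet, so rank(T) = 3.
Check entry T[1,0,2] = 0: (1)·(0)·(-4) + (0)·(1)·(2) + (0)·(2)·(0) = 0.

rank(T) = 3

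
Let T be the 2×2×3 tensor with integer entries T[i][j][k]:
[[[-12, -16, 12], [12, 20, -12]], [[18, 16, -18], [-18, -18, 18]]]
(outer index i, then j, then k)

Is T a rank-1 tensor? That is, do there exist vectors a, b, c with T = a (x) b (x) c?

No

The mode-2 unfolding of T (rows indexed by j, columns by (i,k) = (0,0), (0,1), (0,2), (1,0), (1,1), (1,2)) is [[-12, -16, 12, 18, 16, -18], [12, 20, -12, -18, -18, 18]].
There the 2×2 minor on rows j ∈ {0, 1}, columns (i,k) ∈ {(0,0), (0,1)} is det [[-12, -16], [12, 20]] = -48 ≠ 0, so this unfolding has rank ≥ 2; CP rank is at least every unfolding rank, so rank(T) ≥ 2.
In particular rank(T) ≥ 2 > 1, so T is not rank-1.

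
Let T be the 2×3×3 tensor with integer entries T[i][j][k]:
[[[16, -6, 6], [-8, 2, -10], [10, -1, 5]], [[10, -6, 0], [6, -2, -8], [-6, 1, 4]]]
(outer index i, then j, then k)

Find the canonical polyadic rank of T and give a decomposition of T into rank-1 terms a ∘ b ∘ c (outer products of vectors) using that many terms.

Lower bound: the mode-2 unfolding of T (rows indexed by j, columns by (i,k) = (0,0), (0,1), (0,2), (1,0), (1,1), (1,2)) is [[16, -6, 6, 10, -6, 0], [-8, 2, -10, 6, -2, -8], [10, -1, 5, -6, 1, 4]].
There the 3×3 minor on rows j ∈ {0, 1, 2}, columns (i,k) ∈ {(0,0), (0,1), (0,2)} is det [[16, -6, 6], [-8, 2, -10], [10, -1, 5]] = 288 ≠ 0, so this unfolding has rank ≥ 3; CP rank is at least every unfolding rank, so rank(T) ≥ 3. (This is only a lower bound: in general the CP rank may exceed every unfolding rank, so we still need to exhibit 3 rank-1 terms summing to T.)
Upper bound: T is a sum of 3 rank-1 terms, T = (1, 2) ∘ (2, 2, -1) ∘ (2, -1, -1) + (2, -1) ∘ (1, -1, 2) ∘ (2, 0, 0) + (2, 1) ∘ (2, -2, 1) ∘ (2, -1, 2) (written with every a and b primitive with positive leading entry and the scale carried by c; CP decompositions are not unique, and this one is verified by expanding entrywise), so rank(T) ≤ 3.
These bounds meet, so rank(T) = 3.
Check entry T[0,0,2] = 6: (1)·(2)·(-1) + (2)·(1)·(0) + (2)·(2)·(2) = 6.

rank(T) = 3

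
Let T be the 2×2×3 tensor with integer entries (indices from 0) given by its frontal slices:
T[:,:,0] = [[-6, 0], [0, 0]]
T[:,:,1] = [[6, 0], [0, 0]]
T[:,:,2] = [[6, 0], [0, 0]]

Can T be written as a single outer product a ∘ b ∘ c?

Yes

The mode-1 fibre T[:,0,0] = [-6, 0] gives a = [1, 0] (primitive direction); the mode-2 fibre T[0,:,0] = [-6, 0] gives b = [1, 0]; then c[k] = T[0,0,k] / (a[0]·b[0]) = [-6, 6, 6] / 1 = [-6, 6, 6].
Expanding [1, 0] ∘ [1, 0] ∘ [-6, 6, 6] reproduces all 12 entries of T, so T = [1, 0] ∘ [1, 0] ∘ [-6, 6, 6] and rank(T) ≤ 1.
Equivalently every frontal slice T[:,:,k] is c[k] times the rank-1 matrix [1, 0] ∘ [1, 0]. So T has rank 1 (it is nonzero).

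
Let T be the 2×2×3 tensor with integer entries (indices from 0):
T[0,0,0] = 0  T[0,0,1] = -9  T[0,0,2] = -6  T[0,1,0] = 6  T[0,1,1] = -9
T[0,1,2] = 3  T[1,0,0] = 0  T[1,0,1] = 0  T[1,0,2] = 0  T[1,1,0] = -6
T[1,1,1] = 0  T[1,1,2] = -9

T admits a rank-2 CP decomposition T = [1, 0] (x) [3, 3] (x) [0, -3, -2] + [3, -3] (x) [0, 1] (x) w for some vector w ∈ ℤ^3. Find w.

Subtract the known terms from T to get the rank-1 residual R = [3, -3] (x) [0, 1] (x) w, so R[i,j,k] = a[i]·b[j]·w[k]. Pick indices with nonzero a[0]·b[1] = (3)·(1) = 3. Only the fibre through (0,1,·) is needed: R[0,1,:] = T[0,1,:] − Σₗ aₗ[0]bₗ[1]cₗ = [6, -9, 3] − (1)·(3)·[0, -3, -2] = [6, 0, 9]. Then w[k] = R[0,1,k] / 3 for each k, giving w = [6, 0, 9] / 3 = [2, 0, 3].

w = [2, 0, 3]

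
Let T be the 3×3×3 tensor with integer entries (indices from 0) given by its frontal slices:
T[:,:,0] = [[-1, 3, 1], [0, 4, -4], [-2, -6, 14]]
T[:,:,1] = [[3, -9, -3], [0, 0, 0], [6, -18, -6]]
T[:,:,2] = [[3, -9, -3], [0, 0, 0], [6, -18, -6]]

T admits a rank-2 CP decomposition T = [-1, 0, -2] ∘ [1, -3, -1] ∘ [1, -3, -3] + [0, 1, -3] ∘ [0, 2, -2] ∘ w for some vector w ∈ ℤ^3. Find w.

Subtract the known terms from T to get the rank-1 residual R = [0, 1, -3] ∘ [0, 2, -2] ∘ w, so R[i,j,k] = a[i]·b[j]·w[k]. Pick indices with nonzero a[1]·b[1] = (1)·(2) = 2. Only the fibre through (1,1,·) is needed: R[1,1,:] = T[1,1,:] − Σₗ aₗ[1]bₗ[1]cₗ = [4, 0, 0] − (0)·(-3)·[1, -3, -3] = [4, 0, 0]. Then w[k] = R[1,1,k] / 2 for each k, giving w = [4, 0, 0] / 2 = [2, 0, 0].

w = [2, 0, 0]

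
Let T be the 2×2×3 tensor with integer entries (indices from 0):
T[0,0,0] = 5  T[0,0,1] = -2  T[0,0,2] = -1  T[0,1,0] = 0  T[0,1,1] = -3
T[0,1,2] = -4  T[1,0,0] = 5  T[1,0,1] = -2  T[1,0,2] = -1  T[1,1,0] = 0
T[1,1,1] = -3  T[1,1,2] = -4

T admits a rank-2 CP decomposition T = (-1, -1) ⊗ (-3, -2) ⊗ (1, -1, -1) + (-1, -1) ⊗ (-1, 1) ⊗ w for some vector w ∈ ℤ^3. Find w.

Subtract the known terms from T to get the rank-1 residual R = (-1, -1) ⊗ (-1, 1) ⊗ w, so R[i,j,k] = a[i]·b[j]·w[k]. Pick indices with nonzero a[0]·b[0] = (-1)·(-1) = 1. Only the fibre through (0,0,·) is needed: R[0,0,:] = T[0,0,:] − Σₗ aₗ[0]bₗ[0]cₗ = [5, -2, -1] − (-1)·(-3)·(1, -1, -1) = [2, 1, 2]. Then w[k] = R[0,0,k] / 1 for each k, giving w = [2, 1, 2] / 1 = (2, 1, 2).

w = (2, 1, 2)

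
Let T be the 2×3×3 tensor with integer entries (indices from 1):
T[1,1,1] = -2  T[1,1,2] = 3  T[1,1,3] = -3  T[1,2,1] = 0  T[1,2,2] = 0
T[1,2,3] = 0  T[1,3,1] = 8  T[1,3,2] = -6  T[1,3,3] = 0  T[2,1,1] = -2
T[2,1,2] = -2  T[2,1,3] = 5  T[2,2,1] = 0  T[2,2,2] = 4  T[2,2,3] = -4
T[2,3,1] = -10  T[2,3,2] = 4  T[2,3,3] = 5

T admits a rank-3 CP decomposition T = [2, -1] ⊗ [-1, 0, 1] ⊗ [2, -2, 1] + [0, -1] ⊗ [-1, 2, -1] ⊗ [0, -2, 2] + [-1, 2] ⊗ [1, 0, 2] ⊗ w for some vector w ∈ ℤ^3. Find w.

w = [-2, 1, 1]

Subtract the known terms from T to get the rank-1 residual R = [-1, 2] ⊗ [1, 0, 2] ⊗ w, so R[i,j,k] = a[i]·b[j]·w[k]. Pick indices with nonzero a[1]·b[1] = (-1)·(1) = -1. Only the fibre through (1,1,·) is needed: R[1,1,:] = T[1,1,:] − Σₗ aₗ[1]bₗ[1]cₗ = [-2, 3, -3] − (2)·(-1)·[2, -2, 1] − (0)·(-1)·[0, -2, 2] = [2, -1, -1]. Then w[k] = R[1,1,k] / -1 for each k, giving w = [2, -1, -1] / -1 = [-2, 1, 1].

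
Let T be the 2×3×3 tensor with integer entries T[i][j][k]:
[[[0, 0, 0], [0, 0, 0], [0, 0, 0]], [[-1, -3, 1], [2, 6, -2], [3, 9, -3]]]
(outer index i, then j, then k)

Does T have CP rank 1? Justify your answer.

If T = a ⊗ b ⊗ c then every fibre of T is a multiple of the corresponding factor, so read the factors off the fibres through the nonzero entry T[1,0,0] = -1.
The mode-1 fibre T[:,0,0] = [0, -1] gives a = [0, 1] (primitive direction); the mode-2 fibre T[1,:,0] = [-1, 2, 3] gives b = [1, -2, -3]; then c[k] = T[1,0,k] / (a[1]·b[0]) = [-1, -3, 1] / 1 = [-1, -3, 1].
Expanding [0, 1] ⊗ [1, -2, -3] ⊗ [-1, -3, 1] reproduces all 18 entries of T, so T = [0, 1] ⊗ [1, -2, -3] ⊗ [-1, -3, 1] and rank(T) ≤ 1.
Equivalently every frontal slice T[:,:,k] is c[k] times the rank-1 matrix [0, 1] ⊗ [1, -2, -3]. So T has rank 1 (it is nonzero).

Yes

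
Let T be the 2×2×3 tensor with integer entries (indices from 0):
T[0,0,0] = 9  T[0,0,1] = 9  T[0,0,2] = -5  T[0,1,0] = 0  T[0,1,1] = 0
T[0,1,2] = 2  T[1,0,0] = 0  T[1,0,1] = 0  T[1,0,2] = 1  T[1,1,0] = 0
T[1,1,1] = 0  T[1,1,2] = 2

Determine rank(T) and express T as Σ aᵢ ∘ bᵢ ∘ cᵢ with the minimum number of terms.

Lower bound: the mode-1 unfolding of T (rows indexed by i, columns by (j,k) = (0,0), (0,1), (0,2), (1,0), (1,1), (1,2)) is [[9, 9, -5, 0, 0, 2], [0, 0, 1, 0, 0, 2]].
There the 2×2 minor on rows i ∈ {0, 1}, columns (j,k) ∈ {(0,0), (0,2)} is det [[9, -5], [0, 1]] = 9 ≠ 0, so this unfolding has rank ≥ 2; CP rank is at least every unfolding rank, so rank(T) ≥ 2. (Unfolding ranks only ever bound the CP rank from below — rank(T) can be strictly larger than all of them — so the matching upper bound has to come from an explicit 2-term decomposition.)
Upper bound — finding two terms. Write S_k = T[:,:,k] for the frontal slices: S₀ = [[9, 0], [0, 0]], S₁ = [[9, 0], [0, 0]], S₂ = [[-5, 2], [1, 2]].
If T = a₁ ∘ b₁ ∘ c₁ + a₂ ∘ b₂ ∘ c₂ then each S_k = c₁[k]·a₁b₁ᵀ + c₂[k]·a₂b₂ᵀ. S₀ and S₂ are linearly independent, so a₁b₁ᵀ and a₂b₂ᵀ must span the same plane of matrices: they are the rank-1 matrices of the form x·S₀ + y·S₂.
det(x·S₀ + y·S₂) is 18·xy − 12·y² = 6·(3·x − 2·y)(y), vanishing at (x:y) = (2:3) and (1:0).
M₁ = 2·S₀ + 3·S₂ = [[3, 6], [3, 6]] = 3·[1, 1][1, 2]ᵀ and M₂ = S₀ = [[9, 0], [0, 0]] = 9·[1, 0][1, 0]ᵀ, so take a₁ = [1, 1], b₁ = [1, 2], a₂ = [1, 0], b₂ = [1, 0].
Each slice is an integer combination of E₁ = a₁b₁ᵀ and E₂ = a₂b₂ᵀ: S₀ = 9·E₂, S₁ = 9·E₂, S₂ = E₁ − 6·E₂; reading off coefficients, c₁ = [0, 0, 1] and c₂ = [9, 9, -6].
Hence T = [1, 1] ∘ [1, 2] ∘ [0, 0, 1] + [1, 0] ∘ [1, 0] ∘ [9, 9, -6], so rank(T) ≤ 2.
These bounds meet, so rank(T) = 2.

rank(T) = 2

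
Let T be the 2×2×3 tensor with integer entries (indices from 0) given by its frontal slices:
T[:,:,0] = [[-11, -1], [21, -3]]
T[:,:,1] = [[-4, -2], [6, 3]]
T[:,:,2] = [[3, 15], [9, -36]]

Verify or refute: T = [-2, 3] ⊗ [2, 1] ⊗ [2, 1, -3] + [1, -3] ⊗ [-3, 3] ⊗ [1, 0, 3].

Yes

Reconstruct entrywise from the claimed factors. For example, T[0,1,1] = -2 and Σₗ aₗ[0]bₗ[1]cₗ[1] = (-2)·(1)·(1) + (1)·(3)·(0) = -2; checking all 12 entries, every one matches. The claim holds.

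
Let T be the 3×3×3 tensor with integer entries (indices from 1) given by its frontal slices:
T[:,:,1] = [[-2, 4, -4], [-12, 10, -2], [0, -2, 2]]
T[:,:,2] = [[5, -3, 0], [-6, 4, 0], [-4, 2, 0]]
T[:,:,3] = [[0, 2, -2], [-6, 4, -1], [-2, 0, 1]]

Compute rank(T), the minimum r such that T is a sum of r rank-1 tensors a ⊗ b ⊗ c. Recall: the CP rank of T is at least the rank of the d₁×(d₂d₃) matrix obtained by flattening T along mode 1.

Lower bound: the mode-2 unfolding of T (rows indexed by j, columns by (i,k) = (1,1), (1,2), (1,3), (2,1), (2,2), (2,3), (3,1), (3,2), (3,3)) is [[-2, 5, 0, -12, -6, -6, 0, -4, -2], [4, -3, 2, 10, 4, 4, -2, 2, 0], [-4, 0, -2, -2, 0, -1, 2, 0, 1]].
There the 3×3 minor on rows j ∈ {1, 2, 3}, columns (i,k) ∈ {(1,1), (1,2), (1,3)} is det [[-2, 5, 0], [4, -3, 2], [-4, 0, -2]] = -12 ≠ 0, so this unfolding has rank ≥ 3; CP rank is at least every unfolding rank, so rank(T) ≥ 3. (Flattening ranks never certify an upper bound on CP rank; for that we must actually write T with 3 rank-1 terms.)
Upper bound: T is a sum of 3 rank-1 terms, T = [1, -2, 0] ⊗ [1, -1, 0] ⊗ [2, 1, 0] + [1, -1, -1] ⊗ [2, -1, 0] ⊗ [2, 2, 2] + [2, 1, -1] ⊗ [2, -2, 1] ⊗ [-2, 0, -1] (one valid choice — decompositions are not unique — normalised so each a, b is primitive with positive first nonzero entry; check it by expanding all entries), so rank(T) ≤ 3.
These bounds meet, so rank(T) = 3.

3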